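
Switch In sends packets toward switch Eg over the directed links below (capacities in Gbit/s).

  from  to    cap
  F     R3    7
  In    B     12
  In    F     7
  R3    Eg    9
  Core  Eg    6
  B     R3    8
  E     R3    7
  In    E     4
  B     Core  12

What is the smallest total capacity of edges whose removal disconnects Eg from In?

15

Augment In→B→R3→Eg: bottleneck 8, flow now 8.
Augment In→B→Core→Eg: bottleneck 4, flow now 12.
Augment In→F→R3→Eg: bottleneck 1, flow now 13.
Augment In→F→R3→B→Core→Eg: bottleneck 2, flow now 15. (uses reverse residual edge)
No augmenting path remains; maximum flow = 15.
By max-flow min-cut, the minimum cut capacity equals the max flow.
In the residual graph, reachable from In: {In, B, F, E, R3, Core}.
Min-cut edges: R3→Eg (9), Core→Eg (6); capacity 9 + 6 = 15.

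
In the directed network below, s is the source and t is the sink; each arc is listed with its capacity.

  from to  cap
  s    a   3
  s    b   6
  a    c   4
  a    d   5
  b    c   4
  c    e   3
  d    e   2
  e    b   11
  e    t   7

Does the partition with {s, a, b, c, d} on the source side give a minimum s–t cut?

Given cut capacity: 3 + 2 = 5.
Augment s→a→c→e→t: bottleneck 3, flow now 3.
Augment s→b→c→a→d→e→t: bottleneck 2, flow now 5. (uses reverse residual edge)
No augmenting path remains; maximum flow = 5.
Cut capacity 5 equals the max flow, so it is a minimum cut.

Yes — it is a minimum cut (capacity 5).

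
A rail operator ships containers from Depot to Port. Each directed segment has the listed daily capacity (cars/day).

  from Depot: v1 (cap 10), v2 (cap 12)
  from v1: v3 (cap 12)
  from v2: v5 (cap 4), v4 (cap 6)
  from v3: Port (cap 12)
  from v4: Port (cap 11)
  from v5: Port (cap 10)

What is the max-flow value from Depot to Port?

Augment Depot→v1→v3→Port: bottleneck 10, flow now 10.
Augment Depot→v2→v4→Port: bottleneck 6, flow now 16.
Augment Depot→v2→v5→Port: bottleneck 4, flow now 20.
No augmenting path remains; maximum flow = 20.
In the residual graph, reachable from Depot: {Depot, v2}.
Min-cut edges: Depot→v1 (10), v2→v4 (6), v2→v5 (4); capacity 10 + 6 + 4 = 20.
This cut is saturated, so no flow can exceed 20.

20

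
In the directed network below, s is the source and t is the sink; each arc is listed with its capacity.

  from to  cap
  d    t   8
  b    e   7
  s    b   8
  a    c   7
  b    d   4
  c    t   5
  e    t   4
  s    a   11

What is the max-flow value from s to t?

13

Augment s→a→c→t: bottleneck 5, flow now 5.
Augment s→b→d→t: bottleneck 4, flow now 9.
Augment s→b→e→t: bottleneck 4, flow now 13.
No augmenting path remains; maximum flow = 13.
In the residual graph, reachable from s: {s, a, c}.
Min-cut edges: s→b (8), c→t (5); capacity 8 + 5 = 13.
This cut is saturated, so no flow can exceed 13.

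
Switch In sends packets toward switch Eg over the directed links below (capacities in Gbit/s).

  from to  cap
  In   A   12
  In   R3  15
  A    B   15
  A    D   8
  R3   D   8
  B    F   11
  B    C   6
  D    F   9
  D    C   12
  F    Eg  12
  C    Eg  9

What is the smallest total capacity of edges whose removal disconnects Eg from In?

Augment In→A→B→F→Eg: bottleneck 11, flow now 11.
Augment In→A→B→C→Eg: bottleneck 1, flow now 12.
Augment In→R3→D→F→Eg: bottleneck 1, flow now 13.
Augment In→R3→D→C→Eg: bottleneck 7, flow now 20.
No augmenting path remains; maximum flow = 20.
By max-flow min-cut, the minimum cut capacity equals the max flow.
In the residual graph, reachable from In: {In, R3}.
Min-cut edges: In→A (12), R3→D (8); capacity 12 + 8 = 20.

20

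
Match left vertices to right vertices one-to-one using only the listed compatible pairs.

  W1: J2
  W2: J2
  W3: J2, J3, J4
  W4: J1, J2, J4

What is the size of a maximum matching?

Unit-capacity flow: source→left, listed edges, right→sink; max matching = max flow.
Augmenting path W1→J2 (+1); matched 1.
Augmenting path W3→J3 (+1); matched 2.
Augmenting path W4→J1 (+1); matched 3.
No augmenting path remains; maximum matching = 3.
König certificate: {W3, W4, J2} is a vertex cover of size 3 (every listed pair touches it), so no matching can be larger.

3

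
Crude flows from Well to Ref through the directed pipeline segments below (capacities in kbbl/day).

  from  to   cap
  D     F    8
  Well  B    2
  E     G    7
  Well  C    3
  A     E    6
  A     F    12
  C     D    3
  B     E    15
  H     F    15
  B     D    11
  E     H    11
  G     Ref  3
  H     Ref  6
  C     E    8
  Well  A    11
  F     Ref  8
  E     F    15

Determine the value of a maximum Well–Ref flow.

16

Augment Well→A→F→Ref: bottleneck 8, flow now 8.
Augment Well→A→E→G→Ref: bottleneck 3, flow now 11.
Augment Well→B→E→H→Ref: bottleneck 2, flow now 13.
Augment Well→C→E→H→Ref: bottleneck 3, flow now 16.
No augmenting path remains; maximum flow = 16.
In the residual graph, reachable from Well: {Well}.
Min-cut edges: Well→A (11), Well→B (2), Well→C (3); capacity 11 + 2 + 3 = 16.
This cut is saturated, so no flow can exceed 16.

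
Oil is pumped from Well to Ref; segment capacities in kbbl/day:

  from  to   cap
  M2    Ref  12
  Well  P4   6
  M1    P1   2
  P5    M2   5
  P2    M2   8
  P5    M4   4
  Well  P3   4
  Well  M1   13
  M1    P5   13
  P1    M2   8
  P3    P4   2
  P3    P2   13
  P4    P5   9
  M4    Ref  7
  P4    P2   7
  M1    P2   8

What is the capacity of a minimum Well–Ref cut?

Augment Well→P3→P2→M2→Ref: bottleneck 4, flow now 4.
Augment Well→M1→P2→M2→Ref: bottleneck 4, flow now 8.
Augment Well→M1→P5→M2→Ref: bottleneck 4, flow now 12.
Augment Well→M1→P5→M4→Ref: bottleneck 4, flow now 16.
No augmenting path remains; maximum flow = 16.
By max-flow min-cut, the minimum cut capacity equals the max flow.
In the residual graph, reachable from Well: {Well, P3, M1, P4, P2, P5, P1, M2}.
Min-cut edges: P5→M4 (4), M2→Ref (12); capacity 4 + 12 = 16.

16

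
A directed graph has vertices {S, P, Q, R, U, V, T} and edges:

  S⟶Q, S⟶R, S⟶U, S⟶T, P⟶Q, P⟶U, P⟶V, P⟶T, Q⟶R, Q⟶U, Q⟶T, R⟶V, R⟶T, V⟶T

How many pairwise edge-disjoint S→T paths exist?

Assign every edge capacity 1; by Menger, the answer equals the max flow.
Path S→T (+1); total 1.
Path S→Q→T (+1); total 2.
Path S→R→T (+1); total 3.
No residual S→T path; max flow = 3.
Certifying cut of size 3: {S→Q, S→R, S→T}.

3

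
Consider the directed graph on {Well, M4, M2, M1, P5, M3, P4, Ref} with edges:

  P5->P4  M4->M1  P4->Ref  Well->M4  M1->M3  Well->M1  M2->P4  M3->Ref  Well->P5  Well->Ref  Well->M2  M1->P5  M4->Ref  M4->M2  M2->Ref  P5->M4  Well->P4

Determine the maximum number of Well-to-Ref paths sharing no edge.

5

Assign every edge capacity 1; by Menger, the answer equals the max flow.
Path Well→Ref (+1); total 1.
Path Well→M4→Ref (+1); total 2.
Path Well→M2→Ref (+1); total 3.
Path Well→P4→Ref (+1); total 4.
Path Well→M1→M3→Ref (+1); total 5.
No residual Well→Ref path; max flow = 5.
Certifying cut of size 5: {M1→M3, M2→Ref, M4→Ref, P4→Ref, Well→Ref}.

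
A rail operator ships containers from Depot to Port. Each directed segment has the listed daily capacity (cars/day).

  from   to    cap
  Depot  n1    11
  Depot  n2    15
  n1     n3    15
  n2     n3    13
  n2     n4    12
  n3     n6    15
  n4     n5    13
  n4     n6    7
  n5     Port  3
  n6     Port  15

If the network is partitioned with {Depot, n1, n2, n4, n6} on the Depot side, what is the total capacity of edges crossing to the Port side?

Edges leaving {Depot, n1, n2, n4, n6}: n1→n3 (15), n2→n3 (13), n4→n5 (13), n6→Port (15).
Cut capacity = 15 + 13 + 13 + 15 = 56.

56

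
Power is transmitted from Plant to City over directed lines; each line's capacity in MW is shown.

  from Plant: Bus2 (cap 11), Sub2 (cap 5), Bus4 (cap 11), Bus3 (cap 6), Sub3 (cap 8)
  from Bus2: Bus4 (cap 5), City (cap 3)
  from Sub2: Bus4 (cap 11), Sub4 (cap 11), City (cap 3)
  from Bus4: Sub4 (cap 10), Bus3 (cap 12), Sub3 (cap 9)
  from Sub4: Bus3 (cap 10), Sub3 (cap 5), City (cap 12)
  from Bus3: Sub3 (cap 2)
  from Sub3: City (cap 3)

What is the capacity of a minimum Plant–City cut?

Augment Plant→Bus2→City: bottleneck 3, flow now 3.
Augment Plant→Sub2→City: bottleneck 3, flow now 6.
Augment Plant→Sub3→City: bottleneck 3, flow now 9.
Augment Plant→Sub2→Sub4→City: bottleneck 2, flow now 11.
Augment Plant→Bus4→Sub4→City: bottleneck 10, flow now 21.
No augmenting path remains; maximum flow = 21.
By max-flow min-cut, the minimum cut capacity equals the max flow.
In the residual graph, reachable from Plant: {Plant, Bus2, Bus4, Bus3, Sub3}.
Min-cut edges: Plant→Sub2 (5), Bus2→City (3), Bus4→Sub4 (10), Sub3→City (3); capacity 5 + 3 + 10 + 3 = 21.

21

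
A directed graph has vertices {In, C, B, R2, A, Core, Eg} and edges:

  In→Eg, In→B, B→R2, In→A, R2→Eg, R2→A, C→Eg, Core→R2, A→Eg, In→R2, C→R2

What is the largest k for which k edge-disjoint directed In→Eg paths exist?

Assign every edge capacity 1; by Menger, the answer equals the max flow.
Path In→Eg (+1); total 1.
Path In→R2→Eg (+1); total 2.
Path In→A→Eg (+1); total 3.
No residual In→Eg path; max flow = 3.
Certifying cut of size 3: {A→Eg, In→Eg, R2→Eg}.

3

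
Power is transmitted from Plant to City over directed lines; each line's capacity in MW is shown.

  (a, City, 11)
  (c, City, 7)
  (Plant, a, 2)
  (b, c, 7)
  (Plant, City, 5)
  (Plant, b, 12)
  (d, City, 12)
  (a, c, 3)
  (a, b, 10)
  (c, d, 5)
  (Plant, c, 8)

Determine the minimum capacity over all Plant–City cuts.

Augment Plant→City: bottleneck 5, flow now 5.
Augment Plant→a→City: bottleneck 2, flow now 7.
Augment Plant→c→City: bottleneck 7, flow now 14.
Augment Plant→c→d→City: bottleneck 1, flow now 15.
Augment Plant→b→c→d→City: bottleneck 4, flow now 19.
No augmenting path remains; maximum flow = 19.
By max-flow min-cut, the minimum cut capacity equals the max flow.
In the residual graph, reachable from Plant: {Plant, b, c}.
Min-cut edges: Plant→a (2), Plant→City (5), c→d (5), c→City (7); capacity 2 + 5 + 5 + 7 = 19.

19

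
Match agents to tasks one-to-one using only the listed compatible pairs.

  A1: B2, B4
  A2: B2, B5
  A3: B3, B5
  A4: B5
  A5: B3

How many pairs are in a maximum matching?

4

Unit-capacity flow: source→left, listed edges, right→sink; max matching = max flow.
Augmenting path A1→B2 (+1); matched 1.
Augmenting path A2→B5 (+1); matched 2.
Augmenting path A3→B3 (+1); matched 3.
Augmenting path A4→B5→A2→B2→A1→B4 (+1); matched 4.
No augmenting path remains; maximum matching = 4.
König certificate: {A1, A2, B3, B5} is a vertex cover of size 4 (every listed pair touches it), so no matching can be larger.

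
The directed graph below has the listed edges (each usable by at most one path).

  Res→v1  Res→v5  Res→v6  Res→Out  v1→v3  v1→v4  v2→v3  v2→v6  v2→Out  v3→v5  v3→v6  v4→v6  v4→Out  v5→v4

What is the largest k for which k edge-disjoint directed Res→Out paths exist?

Assign every edge capacity 1; by Menger, the answer equals the max flow.
Path Res→Out (+1); total 1.
Path Res→v1→v4→Out (+1); total 2.
No residual Res→Out path; max flow = 2.
Certifying cut of size 2: {Res→Out, v4→Out}.

2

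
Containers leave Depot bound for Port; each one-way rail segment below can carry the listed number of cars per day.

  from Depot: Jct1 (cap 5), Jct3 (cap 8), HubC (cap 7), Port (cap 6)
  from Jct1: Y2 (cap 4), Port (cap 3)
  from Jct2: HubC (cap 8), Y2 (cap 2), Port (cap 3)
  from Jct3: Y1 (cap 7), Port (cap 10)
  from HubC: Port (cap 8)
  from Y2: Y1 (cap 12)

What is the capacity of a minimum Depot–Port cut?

Augment Depot→Port: bottleneck 6, flow now 6.
Augment Depot→Jct1→Port: bottleneck 3, flow now 9.
Augment Depot→Jct3→Port: bottleneck 8, flow now 17.
Augment Depot→HubC→Port: bottleneck 7, flow now 24.
No augmenting path remains; maximum flow = 24.
By max-flow min-cut, the minimum cut capacity equals the max flow.
In the residual graph, reachable from Depot: {Depot, Jct1, Y2, Y1}.
Min-cut edges: Depot→Jct3 (8), Depot→HubC (7), Depot→Port (6), Jct1→Port (3); capacity 8 + 7 + 6 + 3 = 24.

24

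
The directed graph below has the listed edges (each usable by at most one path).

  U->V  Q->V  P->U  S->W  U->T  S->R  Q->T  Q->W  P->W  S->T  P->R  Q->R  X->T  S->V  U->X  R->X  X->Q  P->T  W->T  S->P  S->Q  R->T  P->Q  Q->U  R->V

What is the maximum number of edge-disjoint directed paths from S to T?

5

Assign every edge capacity 1; by Menger, the answer equals the max flow.
Path S→T (+1); total 1.
Path S→P→T (+1); total 2.
Path S→Q→T (+1); total 3.
Path S→R→T (+1); total 4.
Path S→W→T (+1); total 5.
No residual S→T path; max flow = 5.
Certifying cut of size 5: {S→P, S→Q, S→R, S→T, S→W}.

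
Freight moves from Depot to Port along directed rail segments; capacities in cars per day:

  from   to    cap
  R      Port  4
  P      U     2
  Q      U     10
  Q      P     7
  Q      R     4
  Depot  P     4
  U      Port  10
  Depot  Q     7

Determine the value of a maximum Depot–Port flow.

9

Augment Depot→P→U→Port: bottleneck 2, flow now 2.
Augment Depot→Q→R→Port: bottleneck 4, flow now 6.
Augment Depot→Q→U→Port: bottleneck 3, flow now 9.
No augmenting path remains; maximum flow = 9.
In the residual graph, reachable from Depot: {Depot, P}.
Min-cut edges: Depot→Q (7), P→U (2); capacity 7 + 2 = 9.
This cut is saturated, so no flow can exceed 9.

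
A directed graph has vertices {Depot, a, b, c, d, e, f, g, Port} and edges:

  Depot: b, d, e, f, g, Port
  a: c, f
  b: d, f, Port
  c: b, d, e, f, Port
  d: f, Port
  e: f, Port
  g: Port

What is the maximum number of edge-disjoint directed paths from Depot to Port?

5

Assign every edge capacity 1; by Menger, the answer equals the max flow.
Path Depot→Port (+1); total 1.
Path Depot→b→Port (+1); total 2.
Path Depot→d→Port (+1); total 3.
Path Depot→e→Port (+1); total 4.
Path Depot→g→Port (+1); total 5.
No residual Depot→Port path; max flow = 5.
Certifying cut of size 5: {Depot→Port, Depot→b, Depot→d, Depot→e, Depot→g}.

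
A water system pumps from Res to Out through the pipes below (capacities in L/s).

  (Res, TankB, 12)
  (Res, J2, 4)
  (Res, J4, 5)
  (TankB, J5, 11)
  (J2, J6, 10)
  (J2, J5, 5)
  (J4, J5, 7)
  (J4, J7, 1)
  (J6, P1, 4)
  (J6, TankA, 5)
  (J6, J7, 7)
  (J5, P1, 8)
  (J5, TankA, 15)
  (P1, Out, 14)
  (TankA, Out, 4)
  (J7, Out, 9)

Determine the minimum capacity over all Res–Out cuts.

17

Augment Res→J4→J7→Out: bottleneck 1, flow now 1.
Augment Res→TankB→J5→P1→Out: bottleneck 8, flow now 9.
Augment Res→TankB→J5→TankA→Out: bottleneck 3, flow now 12.
Augment Res→J2→J6→P1→Out: bottleneck 4, flow now 16.
Augment Res→J4→J5→TankA→Out: bottleneck 1, flow now 17.
No augmenting path remains; maximum flow = 17.
By max-flow min-cut, the minimum cut capacity equals the max flow.
In the residual graph, reachable from Res: {Res, TankB, J4, J5, TankA}.
Min-cut edges: Res→J2 (4), J4→J7 (1), J5→P1 (8), TankA→Out (4); capacity 4 + 1 + 8 + 4 = 17.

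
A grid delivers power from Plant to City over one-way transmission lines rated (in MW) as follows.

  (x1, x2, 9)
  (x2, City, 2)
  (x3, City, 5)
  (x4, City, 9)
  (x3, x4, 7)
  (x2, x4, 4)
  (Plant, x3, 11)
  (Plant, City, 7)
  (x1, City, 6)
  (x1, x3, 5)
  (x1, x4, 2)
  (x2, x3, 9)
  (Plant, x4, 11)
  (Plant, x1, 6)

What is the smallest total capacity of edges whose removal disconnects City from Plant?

27

Augment Plant→City: bottleneck 7, flow now 7.
Augment Plant→x1→City: bottleneck 6, flow now 13.
Augment Plant→x3→City: bottleneck 5, flow now 18.
Augment Plant→x4→City: bottleneck 9, flow now 27.
No augmenting path remains; maximum flow = 27.
By max-flow min-cut, the minimum cut capacity equals the max flow.
In the residual graph, reachable from Plant: {Plant, x3, x4}.
Min-cut edges: Plant→x1 (6), Plant→City (7), x3→City (5), x4→City (9); capacity 6 + 7 + 5 + 9 = 27.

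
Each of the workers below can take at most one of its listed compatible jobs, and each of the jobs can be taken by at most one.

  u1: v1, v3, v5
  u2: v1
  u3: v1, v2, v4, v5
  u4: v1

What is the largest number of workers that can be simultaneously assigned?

3

Unit-capacity flow: source→left, listed edges, right→sink; max matching = max flow.
Augmenting path u1→v1 (+1); matched 1.
Augmenting path u3→v2 (+1); matched 2.
Augmenting path u2→v1→u1→v3 (+1); matched 3.
No augmenting path remains; maximum matching = 3.
König certificate: {u1, u3, v1} is a vertex cover of size 3 (every listed pair touches it), so no matching can be larger.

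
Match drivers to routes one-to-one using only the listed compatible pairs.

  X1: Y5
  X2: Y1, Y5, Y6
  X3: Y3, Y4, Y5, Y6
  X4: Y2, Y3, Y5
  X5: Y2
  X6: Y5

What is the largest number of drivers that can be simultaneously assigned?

Unit-capacity flow: source→left, listed edges, right→sink; max matching = max flow.
Augmenting path X1→Y5 (+1); matched 1.
Augmenting path X2→Y1 (+1); matched 2.
Augmenting path X3→Y3 (+1); matched 3.
Augmenting path X4→Y2 (+1); matched 4.
Augmenting path X5→Y2→X4→Y3→X3→Y4 (+1); matched 5.
No augmenting path remains; maximum matching = 5.
König certificate: {X2, X3, X4, X5, Y5} is a vertex cover of size 5 (every listed pair touches it), so no matching can be larger.

5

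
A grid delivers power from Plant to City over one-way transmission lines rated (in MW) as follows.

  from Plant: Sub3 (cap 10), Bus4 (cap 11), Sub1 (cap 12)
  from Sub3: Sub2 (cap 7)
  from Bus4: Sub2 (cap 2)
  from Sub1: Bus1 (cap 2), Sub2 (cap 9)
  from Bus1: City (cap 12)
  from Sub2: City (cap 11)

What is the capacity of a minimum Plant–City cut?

Augment Plant→Sub3→Sub2→City: bottleneck 7, flow now 7.
Augment Plant→Bus4→Sub2→City: bottleneck 2, flow now 9.
Augment Plant→Sub1→Bus1→City: bottleneck 2, flow now 11.
Augment Plant→Sub1→Sub2→City: bottleneck 2, flow now 13.
No augmenting path remains; maximum flow = 13.
By max-flow min-cut, the minimum cut capacity equals the max flow.
In the residual graph, reachable from Plant: {Plant, Sub3, Bus4, Sub1, Sub2}.
Min-cut edges: Sub1→Bus1 (2), Sub2→City (11); capacity 2 + 11 = 13.

13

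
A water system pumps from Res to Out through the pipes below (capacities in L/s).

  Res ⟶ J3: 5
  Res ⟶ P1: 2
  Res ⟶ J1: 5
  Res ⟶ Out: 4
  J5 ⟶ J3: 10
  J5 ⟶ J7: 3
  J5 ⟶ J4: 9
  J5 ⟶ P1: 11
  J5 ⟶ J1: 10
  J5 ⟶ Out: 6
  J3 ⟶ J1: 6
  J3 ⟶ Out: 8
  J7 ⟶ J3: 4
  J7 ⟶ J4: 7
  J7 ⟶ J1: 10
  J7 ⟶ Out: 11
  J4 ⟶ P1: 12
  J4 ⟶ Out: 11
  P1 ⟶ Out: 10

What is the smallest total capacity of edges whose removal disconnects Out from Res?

Augment Res→Out: bottleneck 4, flow now 4.
Augment Res→J3→Out: bottleneck 5, flow now 9.
Augment Res→P1→Out: bottleneck 2, flow now 11.
No augmenting path remains; maximum flow = 11.
By max-flow min-cut, the minimum cut capacity equals the max flow.
In the residual graph, reachable from Res: {Res, J1}.
Min-cut edges: Res→J3 (5), Res→P1 (2), Res→Out (4); capacity 5 + 2 + 4 = 11.

11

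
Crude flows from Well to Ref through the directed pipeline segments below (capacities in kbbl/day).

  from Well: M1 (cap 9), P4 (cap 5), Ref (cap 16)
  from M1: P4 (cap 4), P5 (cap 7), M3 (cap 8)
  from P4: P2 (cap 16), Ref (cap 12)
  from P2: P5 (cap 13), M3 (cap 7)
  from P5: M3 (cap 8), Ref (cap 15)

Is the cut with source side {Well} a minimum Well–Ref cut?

Yes — it is a minimum cut (capacity 30).

Given cut capacity: 9 + 5 + 16 = 30.
Augment Well→Ref: bottleneck 16, flow now 16.
Augment Well→P4→Ref: bottleneck 5, flow now 21.
Augment Well→M1→P4→Ref: bottleneck 4, flow now 25.
Augment Well→M1→P5→Ref: bottleneck 5, flow now 30.
No augmenting path remains; maximum flow = 30.
Cut capacity 30 equals the max flow, so it is a minimum cut.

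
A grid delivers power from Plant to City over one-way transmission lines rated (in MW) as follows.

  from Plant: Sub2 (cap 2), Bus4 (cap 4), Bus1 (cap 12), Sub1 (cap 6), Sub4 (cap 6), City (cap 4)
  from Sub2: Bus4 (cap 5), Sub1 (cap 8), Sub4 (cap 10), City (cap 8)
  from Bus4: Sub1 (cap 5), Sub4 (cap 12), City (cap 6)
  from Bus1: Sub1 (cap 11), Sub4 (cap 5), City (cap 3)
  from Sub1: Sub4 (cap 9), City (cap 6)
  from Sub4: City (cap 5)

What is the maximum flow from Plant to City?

Augment Plant→City: bottleneck 4, flow now 4.
Augment Plant→Sub2→City: bottleneck 2, flow now 6.
Augment Plant→Bus4→City: bottleneck 4, flow now 10.
Augment Plant→Bus1→City: bottleneck 3, flow now 13.
Augment Plant→Sub1→City: bottleneck 6, flow now 19.
Augment Plant→Sub4→City: bottleneck 5, flow now 24.
No augmenting path remains; maximum flow = 24.
In the residual graph, reachable from Plant: {Plant, Bus1, Sub1, Sub4}.
Min-cut edges: Plant→Sub2 (2), Plant→Bus4 (4), Plant→City (4), Bus1→City (3), Sub1→City (6), Sub4→City (5); capacity 2 + 4 + 4 + 3 + 6 + 5 = 24.
This cut is saturated, so no flow can exceed 24.

24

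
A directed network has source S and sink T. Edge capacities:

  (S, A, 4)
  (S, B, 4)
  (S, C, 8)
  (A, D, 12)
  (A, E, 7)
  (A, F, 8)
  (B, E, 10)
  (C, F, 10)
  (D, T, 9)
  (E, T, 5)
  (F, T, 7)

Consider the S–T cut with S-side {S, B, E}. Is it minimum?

No — its capacity is 17, but the minimum cut has capacity 15.

Given cut capacity: 4 + 8 + 5 = 17.
Augment S→A→D→T: bottleneck 4, flow now 4.
Augment S→B→E→T: bottleneck 4, flow now 8.
Augment S→C→F→T: bottleneck 7, flow now 15.
No augmenting path remains; maximum flow = 15.
In the residual graph, reachable from S: {S, C, F}.
Min-cut edges: S→A (4), S→B (4), F→T (7); capacity 4 + 4 + 7 = 15.
Cut capacity 17 exceeds the max flow 15, so it is not minimum.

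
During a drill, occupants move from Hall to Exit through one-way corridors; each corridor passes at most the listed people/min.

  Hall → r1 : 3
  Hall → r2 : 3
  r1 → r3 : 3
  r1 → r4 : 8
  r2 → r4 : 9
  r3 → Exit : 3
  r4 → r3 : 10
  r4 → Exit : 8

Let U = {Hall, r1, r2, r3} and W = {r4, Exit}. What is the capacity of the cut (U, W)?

20

Edges leaving {Hall, r1, r2, r3}: r1→r4 (8), r2→r4 (9), r3→Exit (3).
Cut capacity = 8 + 9 + 3 = 20.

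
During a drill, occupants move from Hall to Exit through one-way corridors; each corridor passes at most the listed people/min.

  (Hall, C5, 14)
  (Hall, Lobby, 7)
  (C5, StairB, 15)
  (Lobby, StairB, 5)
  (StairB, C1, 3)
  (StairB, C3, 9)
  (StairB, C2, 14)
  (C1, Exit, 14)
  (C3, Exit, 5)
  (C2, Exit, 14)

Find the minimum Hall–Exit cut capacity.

Augment Hall→C5→StairB→C1→Exit: bottleneck 3, flow now 3.
Augment Hall→C5→StairB→C3→Exit: bottleneck 5, flow now 8.
Augment Hall→C5→StairB→C2→Exit: bottleneck 6, flow now 14.
Augment Hall→Lobby→StairB→C2→Exit: bottleneck 5, flow now 19.
No augmenting path remains; maximum flow = 19.
By max-flow min-cut, the minimum cut capacity equals the max flow.
In the residual graph, reachable from Hall: {Hall, Lobby}.
Min-cut edges: Hall→C5 (14), Lobby→StairB (5); capacity 14 + 5 = 19.

19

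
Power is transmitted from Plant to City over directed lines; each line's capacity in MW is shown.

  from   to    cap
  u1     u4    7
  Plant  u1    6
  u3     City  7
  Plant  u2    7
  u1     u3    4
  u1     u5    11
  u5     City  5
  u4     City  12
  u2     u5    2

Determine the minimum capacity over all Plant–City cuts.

8

Augment Plant→u1→u3→City: bottleneck 4, flow now 4.
Augment Plant→u1→u4→City: bottleneck 2, flow now 6.
Augment Plant→u2→u5→City: bottleneck 2, flow now 8.
No augmenting path remains; maximum flow = 8.
By max-flow min-cut, the minimum cut capacity equals the max flow.
In the residual graph, reachable from Plant: {Plant, u2}.
Min-cut edges: Plant→u1 (6), u2→u5 (2); capacity 6 + 2 = 8.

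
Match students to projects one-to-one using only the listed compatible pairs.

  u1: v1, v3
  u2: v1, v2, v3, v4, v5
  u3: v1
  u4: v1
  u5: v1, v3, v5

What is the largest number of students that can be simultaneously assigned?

4

Unit-capacity flow: source→left, listed edges, right→sink; max matching = max flow.
Augmenting path u1→v1 (+1); matched 1.
Augmenting path u2→v2 (+1); matched 2.
Augmenting path u5→v3 (+1); matched 3.
Augmenting path u3→v1→u1→v3→u5→v5 (+1); matched 4.
No augmenting path remains; maximum matching = 4.
König certificate: {u1, u2, u5, v1} is a vertex cover of size 4 (every listed pair touches it), so no matching can be larger.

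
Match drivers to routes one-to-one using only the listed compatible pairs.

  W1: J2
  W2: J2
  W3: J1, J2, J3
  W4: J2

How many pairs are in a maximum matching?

Unit-capacity flow: source→left, listed edges, right→sink; max matching = max flow.
Augmenting path W1→J2 (+1); matched 1.
Augmenting path W3→J1 (+1); matched 2.
No augmenting path remains; maximum matching = 2.
König certificate: {W3, J2} is a vertex cover of size 2 (every listed pair touches it), so no matching can be larger.

2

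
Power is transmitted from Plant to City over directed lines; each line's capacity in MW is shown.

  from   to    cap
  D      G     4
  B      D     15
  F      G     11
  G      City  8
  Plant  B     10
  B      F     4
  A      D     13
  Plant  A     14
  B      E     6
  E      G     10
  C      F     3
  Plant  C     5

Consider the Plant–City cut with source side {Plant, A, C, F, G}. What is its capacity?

31

Edges leaving {Plant, A, C, F, G}: Plant→B (10), A→D (13), G→City (8).
Cut capacity = 10 + 13 + 8 = 31.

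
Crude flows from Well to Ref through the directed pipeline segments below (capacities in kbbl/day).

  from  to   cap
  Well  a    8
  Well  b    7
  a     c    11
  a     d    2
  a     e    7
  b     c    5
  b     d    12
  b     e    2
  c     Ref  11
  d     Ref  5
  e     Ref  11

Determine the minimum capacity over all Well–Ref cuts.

15

Augment Well→a→c→Ref: bottleneck 8, flow now 8.
Augment Well→b→c→Ref: bottleneck 3, flow now 11.
Augment Well→b→d→Ref: bottleneck 4, flow now 15.
No augmenting path remains; maximum flow = 15.
By max-flow min-cut, the minimum cut capacity equals the max flow.
In the residual graph, reachable from Well: {Well}.
Min-cut edges: Well→a (8), Well→b (7); capacity 8 + 7 = 15.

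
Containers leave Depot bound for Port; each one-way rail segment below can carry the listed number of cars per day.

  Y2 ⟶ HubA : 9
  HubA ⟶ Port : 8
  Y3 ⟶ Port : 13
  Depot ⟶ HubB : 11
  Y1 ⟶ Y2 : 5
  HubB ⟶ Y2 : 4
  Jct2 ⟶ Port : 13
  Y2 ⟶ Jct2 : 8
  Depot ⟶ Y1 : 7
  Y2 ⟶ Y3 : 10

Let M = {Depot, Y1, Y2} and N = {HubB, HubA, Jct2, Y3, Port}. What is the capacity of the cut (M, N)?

38

Edges leaving {Depot, Y1, Y2}: Depot→HubB (11), Y2→HubA (9), Y2→Jct2 (8), Y2→Y3 (10).
Cut capacity = 11 + 9 + 8 + 10 = 38.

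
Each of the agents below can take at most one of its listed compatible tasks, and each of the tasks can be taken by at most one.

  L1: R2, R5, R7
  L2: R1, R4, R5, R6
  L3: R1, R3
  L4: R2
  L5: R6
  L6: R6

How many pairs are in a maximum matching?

Unit-capacity flow: source→left, listed edges, right→sink; max matching = max flow.
Augmenting path L1→R2 (+1); matched 1.
Augmenting path L2→R1 (+1); matched 2.
Augmenting path L3→R3 (+1); matched 3.
Augmenting path L5→R6 (+1); matched 4.
Augmenting path L4→R2→L1→R5 (+1); matched 5.
No augmenting path remains; maximum matching = 5.
König certificate: {L1, L2, L3, L4, R6} is a vertex cover of size 5 (every listed pair touches it), so no matching can be larger.

5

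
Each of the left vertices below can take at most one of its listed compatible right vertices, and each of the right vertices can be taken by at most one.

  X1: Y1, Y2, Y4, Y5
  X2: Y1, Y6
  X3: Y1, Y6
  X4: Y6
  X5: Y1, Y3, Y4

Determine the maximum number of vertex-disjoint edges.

4

Unit-capacity flow: source→left, listed edges, right→sink; max matching = max flow.
Augmenting path X1→Y1 (+1); matched 1.
Augmenting path X2→Y6 (+1); matched 2.
Augmenting path X5→Y3 (+1); matched 3.
Augmenting path X3→Y1→X1→Y2 (+1); matched 4.
No augmenting path remains; maximum matching = 4.
König certificate: {X1, X5, Y1, Y6} is a vertex cover of size 4 (every listed pair touches it), so no matching can be larger.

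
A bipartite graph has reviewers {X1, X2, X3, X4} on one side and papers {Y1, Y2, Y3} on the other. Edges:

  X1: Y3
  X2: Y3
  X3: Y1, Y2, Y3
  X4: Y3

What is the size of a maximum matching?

Unit-capacity flow: source→left, listed edges, right→sink; max matching = max flow.
Augmenting path X1→Y3 (+1); matched 1.
Augmenting path X3→Y1 (+1); matched 2.
No augmenting path remains; maximum matching = 2.
König certificate: {X3, Y3} is a vertex cover of size 2 (every listed pair touches it), so no matching can be larger.

2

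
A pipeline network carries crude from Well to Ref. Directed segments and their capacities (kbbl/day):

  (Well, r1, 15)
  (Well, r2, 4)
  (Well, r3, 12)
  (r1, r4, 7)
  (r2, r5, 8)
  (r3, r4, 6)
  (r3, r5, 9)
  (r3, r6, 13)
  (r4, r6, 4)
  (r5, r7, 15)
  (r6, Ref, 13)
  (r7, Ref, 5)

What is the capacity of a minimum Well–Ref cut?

18

Augment Well→r3→r6→Ref: bottleneck 12, flow now 12.
Augment Well→r1→r4→r6→Ref: bottleneck 1, flow now 13.
Augment Well→r2→r5→r7→Ref: bottleneck 4, flow now 17.
Augment Well→r1→r4→r6→r3→r5→r7→Ref: bottleneck 1, flow now 18. (uses reverse residual edge)
No augmenting path remains; maximum flow = 18.
By max-flow min-cut, the minimum cut capacity equals the max flow.
In the residual graph, reachable from Well: {Well, r1, r2, r3, r4, r5, r6, r7}.
Min-cut edges: r6→Ref (13), r7→Ref (5); capacity 13 + 5 = 18.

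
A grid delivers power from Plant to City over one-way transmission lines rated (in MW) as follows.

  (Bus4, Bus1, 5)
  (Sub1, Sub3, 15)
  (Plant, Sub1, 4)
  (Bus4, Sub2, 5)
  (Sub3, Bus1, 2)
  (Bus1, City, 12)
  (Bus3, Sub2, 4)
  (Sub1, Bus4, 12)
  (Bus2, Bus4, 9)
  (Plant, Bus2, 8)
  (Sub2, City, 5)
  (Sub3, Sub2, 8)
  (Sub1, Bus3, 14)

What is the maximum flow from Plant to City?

12

Augment Plant→Sub1→Sub3→Bus1→City: bottleneck 2, flow now 2.
Augment Plant→Sub1→Sub3→Sub2→City: bottleneck 2, flow now 4.
Augment Plant→Bus2→Bus4→Bus1→City: bottleneck 5, flow now 9.
Augment Plant→Bus2→Bus4→Sub2→City: bottleneck 3, flow now 12.
No augmenting path remains; maximum flow = 12.
In the residual graph, reachable from Plant: {Plant}.
Min-cut edges: Plant→Sub1 (4), Plant→Bus2 (8); capacity 4 + 8 = 12.
This cut is saturated, so no flow can exceed 12.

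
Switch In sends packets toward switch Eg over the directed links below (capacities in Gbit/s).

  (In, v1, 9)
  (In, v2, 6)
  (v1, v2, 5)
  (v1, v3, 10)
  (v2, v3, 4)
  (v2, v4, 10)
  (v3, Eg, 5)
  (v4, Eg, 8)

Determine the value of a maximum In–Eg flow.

13

Augment In→v1→v3→Eg: bottleneck 5, flow now 5.
Augment In→v2→v4→Eg: bottleneck 6, flow now 11.
Augment In→v1→v2→v4→Eg: bottleneck 2, flow now 13.
No augmenting path remains; maximum flow = 13.
In the residual graph, reachable from In: {In, v1, v2, v3, v4}.
Min-cut edges: v3→Eg (5), v4→Eg (8); capacity 5 + 8 = 13.
This cut is saturated, so no flow can exceed 13.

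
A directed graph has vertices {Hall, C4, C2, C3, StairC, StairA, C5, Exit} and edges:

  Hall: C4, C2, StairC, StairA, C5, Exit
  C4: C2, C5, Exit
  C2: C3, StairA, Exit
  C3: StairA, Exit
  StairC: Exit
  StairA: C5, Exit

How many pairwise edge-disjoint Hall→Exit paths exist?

Assign every edge capacity 1; by Menger, the answer equals the max flow.
Path Hall→Exit (+1); total 1.
Path Hall→C4→Exit (+1); total 2.
Path Hall→C2→Exit (+1); total 3.
Path Hall→StairC→Exit (+1); total 4.
Path Hall→StairA→Exit (+1); total 5.
No residual Hall→Exit path; max flow = 5.
Certifying cut of size 5: {Hall→C2, Hall→C4, Hall→Exit, Hall→StairA, Hall→StairC}.

5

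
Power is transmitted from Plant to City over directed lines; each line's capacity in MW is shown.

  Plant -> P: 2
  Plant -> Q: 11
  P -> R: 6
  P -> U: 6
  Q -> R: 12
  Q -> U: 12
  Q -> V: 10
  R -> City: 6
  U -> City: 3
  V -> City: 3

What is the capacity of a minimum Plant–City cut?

12

Augment Plant→P→R→City: bottleneck 2, flow now 2.
Augment Plant→Q→R→City: bottleneck 4, flow now 6.
Augment Plant→Q→U→City: bottleneck 3, flow now 9.
Augment Plant→Q→V→City: bottleneck 3, flow now 12.
No augmenting path remains; maximum flow = 12.
By max-flow min-cut, the minimum cut capacity equals the max flow.
In the residual graph, reachable from Plant: {Plant, P, Q, R, U, V}.
Min-cut edges: R→City (6), U→City (3), V→City (3); capacity 6 + 3 + 3 = 12.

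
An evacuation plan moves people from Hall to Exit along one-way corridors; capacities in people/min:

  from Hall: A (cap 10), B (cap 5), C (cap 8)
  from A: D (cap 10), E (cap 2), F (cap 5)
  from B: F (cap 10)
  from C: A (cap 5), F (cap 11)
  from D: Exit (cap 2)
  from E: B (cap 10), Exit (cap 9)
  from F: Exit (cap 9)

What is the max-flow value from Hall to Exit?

13

Augment Hall→A→D→Exit: bottleneck 2, flow now 2.
Augment Hall→A→E→Exit: bottleneck 2, flow now 4.
Augment Hall→A→F→Exit: bottleneck 5, flow now 9.
Augment Hall→B→F→Exit: bottleneck 4, flow now 13.
No augmenting path remains; maximum flow = 13.
In the residual graph, reachable from Hall: {Hall, A, B, C, D, F}.
Min-cut edges: A→E (2), D→Exit (2), F→Exit (9); capacity 2 + 2 + 9 = 13.
This cut is saturated, so no flow can exceed 13.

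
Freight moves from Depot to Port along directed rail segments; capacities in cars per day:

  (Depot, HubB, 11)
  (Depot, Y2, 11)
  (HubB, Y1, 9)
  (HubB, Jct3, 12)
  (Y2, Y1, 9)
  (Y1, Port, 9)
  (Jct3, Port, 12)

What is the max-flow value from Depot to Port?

Augment Depot→HubB→Y1→Port: bottleneck 9, flow now 9.
Augment Depot→HubB→Jct3→Port: bottleneck 2, flow now 11.
Augment Depot→Y2→Y1→HubB→Jct3→Port: bottleneck 9, flow now 20. (uses reverse residual edge)
No augmenting path remains; maximum flow = 20.
In the residual graph, reachable from Depot: {Depot, Y2}.
Min-cut edges: Depot→HubB (11), Y2→Y1 (9); capacity 11 + 9 = 20.
This cut is saturated, so no flow can exceed 20.

20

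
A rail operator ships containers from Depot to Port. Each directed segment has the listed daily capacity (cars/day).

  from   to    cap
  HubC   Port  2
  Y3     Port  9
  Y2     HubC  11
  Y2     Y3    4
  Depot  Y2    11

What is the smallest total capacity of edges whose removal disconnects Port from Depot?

Augment Depot→Y2→Y3→Port: bottleneck 4, flow now 4.
Augment Depot→Y2→HubC→Port: bottleneck 2, flow now 6.
No augmenting path remains; maximum flow = 6.
By max-flow min-cut, the minimum cut capacity equals the max flow.
In the residual graph, reachable from Depot: {Depot, Y2, HubC}.
Min-cut edges: Y2→Y3 (4), HubC→Port (2); capacity 4 + 2 = 6.

6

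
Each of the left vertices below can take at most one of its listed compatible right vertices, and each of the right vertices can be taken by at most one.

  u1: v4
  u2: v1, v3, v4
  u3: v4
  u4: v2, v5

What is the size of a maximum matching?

Unit-capacity flow: source→left, listed edges, right→sink; max matching = max flow.
Augmenting path u1→v4 (+1); matched 1.
Augmenting path u2→v1 (+1); matched 2.
Augmenting path u4→v2 (+1); matched 3.
No augmenting path remains; maximum matching = 3.
König certificate: {u2, u4, v4} is a vertex cover of size 3 (every listed pair touches it), so no matching can be larger.

3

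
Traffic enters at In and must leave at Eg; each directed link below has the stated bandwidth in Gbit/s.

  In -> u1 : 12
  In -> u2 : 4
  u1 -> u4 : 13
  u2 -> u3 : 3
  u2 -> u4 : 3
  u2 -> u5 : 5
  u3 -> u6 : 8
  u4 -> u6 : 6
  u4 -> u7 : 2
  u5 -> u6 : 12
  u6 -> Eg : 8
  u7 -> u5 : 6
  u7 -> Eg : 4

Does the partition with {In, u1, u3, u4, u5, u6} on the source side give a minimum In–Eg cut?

Given cut capacity: 4 + 2 + 8 = 14.
Augment In→u1→u4→u6→Eg: bottleneck 6, flow now 6.
Augment In→u1→u4→u7→Eg: bottleneck 2, flow now 8.
Augment In→u2→u3→u6→Eg: bottleneck 2, flow now 10.
No augmenting path remains; maximum flow = 10.
In the residual graph, reachable from In: {In, u1, u2, u3, u4, u5, u6}.
Min-cut edges: u4→u7 (2), u6→Eg (8); capacity 2 + 8 = 10.
Cut capacity 14 exceeds the max flow 10, so it is not minimum.

No — its capacity is 14, but the minimum cut has capacity 10.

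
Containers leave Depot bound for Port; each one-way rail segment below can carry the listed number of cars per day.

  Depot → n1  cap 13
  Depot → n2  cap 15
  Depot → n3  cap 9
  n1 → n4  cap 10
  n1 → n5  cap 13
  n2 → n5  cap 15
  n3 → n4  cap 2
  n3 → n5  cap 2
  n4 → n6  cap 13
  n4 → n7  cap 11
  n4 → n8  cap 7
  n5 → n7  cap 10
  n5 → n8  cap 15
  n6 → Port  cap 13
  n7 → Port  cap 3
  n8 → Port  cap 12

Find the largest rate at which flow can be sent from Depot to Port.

Augment Depot→n1→n4→n6→Port: bottleneck 10, flow now 10.
Augment Depot→n1→n5→n7→Port: bottleneck 3, flow now 13.
Augment Depot→n2→n5→n8→Port: bottleneck 12, flow now 25.
Augment Depot→n3→n4→n6→Port: bottleneck 2, flow now 27.
No augmenting path remains; maximum flow = 27.
In the residual graph, reachable from Depot: {Depot, n1, n2, n3, n5, n7, n8}.
Min-cut edges: n1→n4 (10), n3→n4 (2), n7→Port (3), n8→Port (12); capacity 10 + 2 + 3 + 12 = 27.
This cut is saturated, so no flow can exceed 27.

27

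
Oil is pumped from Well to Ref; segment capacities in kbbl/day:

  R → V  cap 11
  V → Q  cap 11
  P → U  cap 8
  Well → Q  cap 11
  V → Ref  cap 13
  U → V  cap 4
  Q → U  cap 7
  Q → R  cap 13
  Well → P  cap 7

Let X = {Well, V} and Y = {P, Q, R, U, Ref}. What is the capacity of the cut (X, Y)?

Edges leaving {Well, V}: Well→P (7), Well→Q (11), V→Q (11), V→Ref (13).
Cut capacity = 7 + 11 + 11 + 13 = 42.

42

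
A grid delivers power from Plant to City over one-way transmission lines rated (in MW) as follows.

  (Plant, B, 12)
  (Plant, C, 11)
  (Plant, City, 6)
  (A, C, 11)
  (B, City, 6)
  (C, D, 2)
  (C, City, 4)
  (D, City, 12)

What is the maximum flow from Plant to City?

Augment Plant→City: bottleneck 6, flow now 6.
Augment Plant→B→City: bottleneck 6, flow now 12.
Augment Plant→C→City: bottleneck 4, flow now 16.
Augment Plant→C→D→City: bottleneck 2, flow now 18.
No augmenting path remains; maximum flow = 18.
In the residual graph, reachable from Plant: {Plant, B, C}.
Min-cut edges: Plant→City (6), B→City (6), C→D (2), C→City (4); capacity 6 + 6 + 2 + 4 = 18.
This cut is saturated, so no flow can exceed 18.

18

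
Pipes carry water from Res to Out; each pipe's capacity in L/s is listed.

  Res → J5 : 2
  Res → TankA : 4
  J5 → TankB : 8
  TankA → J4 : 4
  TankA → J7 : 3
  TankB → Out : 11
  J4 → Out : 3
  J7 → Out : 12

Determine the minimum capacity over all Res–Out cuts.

Augment Res→J5→TankB→Out: bottleneck 2, flow now 2.
Augment Res→TankA→J4→Out: bottleneck 3, flow now 5.
Augment Res→TankA→J7→Out: bottleneck 1, flow now 6.
No augmenting path remains; maximum flow = 6.
By max-flow min-cut, the minimum cut capacity equals the max flow.
In the residual graph, reachable from Res: {Res}.
Min-cut edges: Res→J5 (2), Res→TankA (4); capacity 2 + 4 = 6.

6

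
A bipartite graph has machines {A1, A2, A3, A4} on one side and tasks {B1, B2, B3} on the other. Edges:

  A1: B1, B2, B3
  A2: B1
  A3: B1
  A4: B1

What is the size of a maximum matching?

Unit-capacity flow: source→left, listed edges, right→sink; max matching = max flow.
Augmenting path A1→B1 (+1); matched 1.
Augmenting path A2→B1→A1→B2 (+1); matched 2.
No augmenting path remains; maximum matching = 2.
König certificate: {A1, B1} is a vertex cover of size 2 (every listed pair touches it), so no matching can be larger.

2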